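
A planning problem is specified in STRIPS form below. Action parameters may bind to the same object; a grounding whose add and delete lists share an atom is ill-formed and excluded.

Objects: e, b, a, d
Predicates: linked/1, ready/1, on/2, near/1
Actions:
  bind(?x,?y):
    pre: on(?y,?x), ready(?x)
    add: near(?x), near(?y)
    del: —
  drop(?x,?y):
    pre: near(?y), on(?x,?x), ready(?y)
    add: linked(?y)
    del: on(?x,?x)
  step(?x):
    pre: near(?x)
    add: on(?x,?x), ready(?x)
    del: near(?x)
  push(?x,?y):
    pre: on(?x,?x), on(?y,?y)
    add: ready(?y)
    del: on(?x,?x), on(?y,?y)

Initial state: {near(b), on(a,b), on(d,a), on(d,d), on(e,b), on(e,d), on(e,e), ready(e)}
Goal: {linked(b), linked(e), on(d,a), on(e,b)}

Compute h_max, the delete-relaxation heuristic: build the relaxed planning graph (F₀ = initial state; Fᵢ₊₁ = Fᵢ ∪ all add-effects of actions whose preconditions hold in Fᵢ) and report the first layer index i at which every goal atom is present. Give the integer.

F0 = init (8 atoms)
F1 = F0 ∪ {near(e), on(b,b), ready(b), ready(d)}  (12 atoms)
F2 = F1 ∪ {linked(b), linked(e), near(a), near(d)}  (16 atoms)
goal ⊆ F2  ⇒  h_max = 2

2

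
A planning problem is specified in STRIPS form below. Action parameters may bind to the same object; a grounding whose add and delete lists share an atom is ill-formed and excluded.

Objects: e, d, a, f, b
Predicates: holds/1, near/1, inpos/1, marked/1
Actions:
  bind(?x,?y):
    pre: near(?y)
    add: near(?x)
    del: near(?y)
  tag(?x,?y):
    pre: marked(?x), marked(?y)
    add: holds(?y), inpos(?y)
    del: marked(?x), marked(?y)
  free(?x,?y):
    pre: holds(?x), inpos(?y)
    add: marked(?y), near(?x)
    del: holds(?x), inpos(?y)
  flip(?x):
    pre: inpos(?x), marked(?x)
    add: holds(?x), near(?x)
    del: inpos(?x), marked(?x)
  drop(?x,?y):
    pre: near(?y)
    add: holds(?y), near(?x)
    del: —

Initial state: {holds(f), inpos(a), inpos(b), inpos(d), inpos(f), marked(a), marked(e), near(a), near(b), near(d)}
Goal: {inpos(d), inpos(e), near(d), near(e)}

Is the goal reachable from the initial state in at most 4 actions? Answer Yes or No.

Yes

1. bind(e,a)  →  {holds(f), inpos(a), inpos(b), inpos(d), inpos(f), marked(a), marked(e), near(b), near(d), near(e)}
2. tag(e,e)  →  {holds(e), holds(f), inpos(a), inpos(b), inpos(d), inpos(e), inpos(f), marked(a), near(b), near(d), near(e)}
optimal plan length = 2; 2 ≤ 4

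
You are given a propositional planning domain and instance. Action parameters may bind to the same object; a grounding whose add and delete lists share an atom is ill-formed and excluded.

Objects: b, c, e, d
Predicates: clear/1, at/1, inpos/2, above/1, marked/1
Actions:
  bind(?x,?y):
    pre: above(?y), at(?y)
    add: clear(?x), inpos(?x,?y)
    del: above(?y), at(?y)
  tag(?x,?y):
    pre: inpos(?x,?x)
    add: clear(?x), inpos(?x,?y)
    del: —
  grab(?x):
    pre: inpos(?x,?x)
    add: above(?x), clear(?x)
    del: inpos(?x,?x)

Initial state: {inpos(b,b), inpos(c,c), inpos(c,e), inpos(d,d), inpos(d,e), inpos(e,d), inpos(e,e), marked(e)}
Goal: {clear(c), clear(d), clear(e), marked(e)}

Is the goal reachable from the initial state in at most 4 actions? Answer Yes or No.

1. tag(c,b)  →  {clear(c), inpos(b,b), inpos(c,b), inpos(c,c), inpos(c,e), inpos(d,d), inpos(d,e), inpos(e,d), inpos(e,e), marked(e)}
2. tag(e,b)  →  {clear(c), clear(e), inpos(b,b), inpos(c,b), inpos(c,c), inpos(c,e), inpos(d,d), inpos(d,e), inpos(e,b), inpos(e,d), inpos(e,e), marked(e)}
3. tag(d,b)  →  {clear(c), clear(d), clear(e), inpos(b,b), inpos(c,b), inpos(c,c), inpos(c,e), inpos(d,b), inpos(d,d), inpos(d,e), inpos(e,b), inpos(e,d), inpos(e,e), marked(e)}
optimal plan length = 3; 3 ≤ 4

Yes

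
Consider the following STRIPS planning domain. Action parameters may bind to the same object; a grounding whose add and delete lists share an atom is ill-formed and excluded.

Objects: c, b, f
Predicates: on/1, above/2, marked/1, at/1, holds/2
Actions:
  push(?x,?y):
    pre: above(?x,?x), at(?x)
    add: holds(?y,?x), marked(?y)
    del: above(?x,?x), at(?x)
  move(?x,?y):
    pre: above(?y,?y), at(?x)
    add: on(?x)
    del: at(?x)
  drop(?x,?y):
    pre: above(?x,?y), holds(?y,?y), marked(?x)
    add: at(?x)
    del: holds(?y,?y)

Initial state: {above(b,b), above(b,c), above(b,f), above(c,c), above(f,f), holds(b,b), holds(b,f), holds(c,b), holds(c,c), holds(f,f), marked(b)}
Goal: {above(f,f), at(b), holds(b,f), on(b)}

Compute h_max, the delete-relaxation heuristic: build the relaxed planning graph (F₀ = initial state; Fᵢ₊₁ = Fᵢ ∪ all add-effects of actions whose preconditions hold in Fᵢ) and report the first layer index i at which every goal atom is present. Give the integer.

F0 = init (11 atoms)
F1 = F0 ∪ {at(b)}  (12 atoms)
F2 = F1 ∪ {holds(f,b), marked(c), marked(f), on(b)}  (16 atoms)
goal ⊆ F2  ⇒  h_max = 2

2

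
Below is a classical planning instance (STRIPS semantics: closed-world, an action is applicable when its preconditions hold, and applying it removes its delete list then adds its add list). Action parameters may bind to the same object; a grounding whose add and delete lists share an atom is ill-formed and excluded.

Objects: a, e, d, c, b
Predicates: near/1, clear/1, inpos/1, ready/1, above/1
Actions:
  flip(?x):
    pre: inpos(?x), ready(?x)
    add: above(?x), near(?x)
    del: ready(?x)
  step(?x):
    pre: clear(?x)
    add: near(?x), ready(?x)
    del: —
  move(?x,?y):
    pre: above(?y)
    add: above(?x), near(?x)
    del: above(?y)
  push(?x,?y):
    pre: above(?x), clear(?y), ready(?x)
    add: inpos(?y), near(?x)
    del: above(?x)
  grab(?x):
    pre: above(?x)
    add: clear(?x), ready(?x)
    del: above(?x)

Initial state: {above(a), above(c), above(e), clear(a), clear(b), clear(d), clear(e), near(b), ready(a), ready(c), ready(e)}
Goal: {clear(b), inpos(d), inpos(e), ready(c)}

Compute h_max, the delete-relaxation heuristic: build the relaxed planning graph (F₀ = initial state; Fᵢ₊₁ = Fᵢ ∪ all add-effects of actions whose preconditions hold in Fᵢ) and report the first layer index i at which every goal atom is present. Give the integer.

F0 = init (11 atoms)
F1 = F0 ∪ {above(b), above(d), clear(c), inpos(a), inpos(b), inpos(d), inpos(e), near(a), near(c), near(d), near(e), ready(b), ready(d)}  (24 atoms)
goal ⊆ F1  ⇒  h_max = 1

1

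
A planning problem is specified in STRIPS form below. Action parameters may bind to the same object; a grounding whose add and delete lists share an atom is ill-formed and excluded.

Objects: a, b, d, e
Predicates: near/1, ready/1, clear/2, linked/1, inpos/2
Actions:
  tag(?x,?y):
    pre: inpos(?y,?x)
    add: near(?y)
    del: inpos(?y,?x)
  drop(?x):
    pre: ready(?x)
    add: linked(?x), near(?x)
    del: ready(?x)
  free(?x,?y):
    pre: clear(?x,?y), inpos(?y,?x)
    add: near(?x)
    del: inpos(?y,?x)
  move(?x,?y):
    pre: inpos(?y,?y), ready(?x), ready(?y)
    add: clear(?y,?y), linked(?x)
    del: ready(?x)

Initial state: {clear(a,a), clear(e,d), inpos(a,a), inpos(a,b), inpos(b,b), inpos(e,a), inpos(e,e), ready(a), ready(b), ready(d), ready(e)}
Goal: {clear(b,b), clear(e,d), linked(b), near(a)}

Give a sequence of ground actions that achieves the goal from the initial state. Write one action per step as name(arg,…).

tag(a,a); move(b,b)

1. tag(a,a)  →  {clear(a,a), clear(e,d), inpos(a,b), inpos(b,b), inpos(e,a), inpos(e,e), near(a), ready(a), ready(b), ready(d), ready(e)}
2. move(b,b)  →  {clear(a,a), clear(b,b), clear(e,d), inpos(a,b), inpos(b,b), inpos(e,a), inpos(e,e), linked(b), near(a), ready(a), ready(d), ready(e)}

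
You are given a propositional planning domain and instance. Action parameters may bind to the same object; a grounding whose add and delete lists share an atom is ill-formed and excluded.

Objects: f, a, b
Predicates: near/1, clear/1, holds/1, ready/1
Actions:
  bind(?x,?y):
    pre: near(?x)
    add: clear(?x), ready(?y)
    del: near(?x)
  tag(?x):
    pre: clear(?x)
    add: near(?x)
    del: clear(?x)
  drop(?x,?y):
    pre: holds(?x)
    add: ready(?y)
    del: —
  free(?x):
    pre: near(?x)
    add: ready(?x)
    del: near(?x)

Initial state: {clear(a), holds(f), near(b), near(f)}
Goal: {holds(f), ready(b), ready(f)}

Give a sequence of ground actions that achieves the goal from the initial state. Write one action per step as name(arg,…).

1. bind(f,f)  →  {clear(a), clear(f), holds(f), near(b), ready(f)}
2. bind(b,b)  →  {clear(a), clear(b), clear(f), holds(f), ready(b), ready(f)}

bind(f,f); bind(b,b)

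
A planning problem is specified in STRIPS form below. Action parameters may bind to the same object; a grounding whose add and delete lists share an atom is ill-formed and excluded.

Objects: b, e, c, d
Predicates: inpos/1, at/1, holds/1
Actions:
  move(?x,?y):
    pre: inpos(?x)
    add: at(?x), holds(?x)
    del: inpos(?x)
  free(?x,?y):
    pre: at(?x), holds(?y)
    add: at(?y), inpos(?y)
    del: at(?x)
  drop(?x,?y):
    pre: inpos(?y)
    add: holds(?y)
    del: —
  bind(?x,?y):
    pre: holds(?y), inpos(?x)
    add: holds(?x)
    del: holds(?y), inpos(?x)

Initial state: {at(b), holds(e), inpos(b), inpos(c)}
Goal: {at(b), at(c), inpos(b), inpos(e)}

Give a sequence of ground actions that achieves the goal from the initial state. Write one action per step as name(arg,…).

1. move(c,b)  →  {at(b), at(c), holds(c), holds(e), inpos(b)}
2. free(c,e)  →  {at(b), at(e), holds(c), holds(e), inpos(b), inpos(e)}
3. free(e,c)  →  {at(b), at(c), holds(c), holds(e), inpos(b), inpos(c), inpos(e)}

move(c,b); free(c,e); free(e,c)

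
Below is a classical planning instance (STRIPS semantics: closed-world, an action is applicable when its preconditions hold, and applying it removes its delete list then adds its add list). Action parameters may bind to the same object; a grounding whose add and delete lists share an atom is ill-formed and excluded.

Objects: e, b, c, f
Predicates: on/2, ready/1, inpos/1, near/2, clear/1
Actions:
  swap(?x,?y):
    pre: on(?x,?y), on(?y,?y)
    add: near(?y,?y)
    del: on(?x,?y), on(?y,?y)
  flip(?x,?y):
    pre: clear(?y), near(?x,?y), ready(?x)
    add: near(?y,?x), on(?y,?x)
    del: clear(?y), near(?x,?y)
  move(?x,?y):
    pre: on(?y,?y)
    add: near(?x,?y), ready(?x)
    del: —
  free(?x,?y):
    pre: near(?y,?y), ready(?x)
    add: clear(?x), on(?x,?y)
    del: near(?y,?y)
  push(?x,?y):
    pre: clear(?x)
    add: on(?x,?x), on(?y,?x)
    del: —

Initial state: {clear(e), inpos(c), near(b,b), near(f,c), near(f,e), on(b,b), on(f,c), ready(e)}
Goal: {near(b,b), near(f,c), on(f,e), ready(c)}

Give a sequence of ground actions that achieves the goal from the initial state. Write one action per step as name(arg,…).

move(c,b); push(e,f)

1. move(c,b)  →  {clear(e), inpos(c), near(b,b), near(c,b), near(f,c), near(f,e), on(b,b), on(f,c), ready(c), ready(e)}
2. push(e,f)  →  {clear(e), inpos(c), near(b,b), near(c,b), near(f,c), near(f,e), on(b,b), on(e,e), on(f,c), on(f,e), ready(c), ready(e)}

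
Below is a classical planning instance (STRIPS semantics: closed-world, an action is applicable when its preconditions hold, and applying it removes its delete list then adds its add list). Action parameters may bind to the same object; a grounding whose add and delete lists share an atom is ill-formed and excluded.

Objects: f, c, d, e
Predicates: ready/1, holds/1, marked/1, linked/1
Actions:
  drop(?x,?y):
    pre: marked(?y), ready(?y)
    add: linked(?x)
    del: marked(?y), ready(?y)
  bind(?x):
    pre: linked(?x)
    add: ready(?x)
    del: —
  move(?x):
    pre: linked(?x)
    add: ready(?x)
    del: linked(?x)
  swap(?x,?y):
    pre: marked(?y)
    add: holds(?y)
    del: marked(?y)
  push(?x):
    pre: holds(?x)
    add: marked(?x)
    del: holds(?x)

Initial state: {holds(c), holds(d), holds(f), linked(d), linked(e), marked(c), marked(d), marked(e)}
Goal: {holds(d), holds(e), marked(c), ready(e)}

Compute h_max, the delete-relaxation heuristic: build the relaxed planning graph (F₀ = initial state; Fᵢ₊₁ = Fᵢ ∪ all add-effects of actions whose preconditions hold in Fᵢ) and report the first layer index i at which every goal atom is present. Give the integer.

F0 = init (8 atoms)
F1 = F0 ∪ {holds(e), marked(f), ready(d), ready(e)}  (12 atoms)
goal ⊆ F1  ⇒  h_max = 1

1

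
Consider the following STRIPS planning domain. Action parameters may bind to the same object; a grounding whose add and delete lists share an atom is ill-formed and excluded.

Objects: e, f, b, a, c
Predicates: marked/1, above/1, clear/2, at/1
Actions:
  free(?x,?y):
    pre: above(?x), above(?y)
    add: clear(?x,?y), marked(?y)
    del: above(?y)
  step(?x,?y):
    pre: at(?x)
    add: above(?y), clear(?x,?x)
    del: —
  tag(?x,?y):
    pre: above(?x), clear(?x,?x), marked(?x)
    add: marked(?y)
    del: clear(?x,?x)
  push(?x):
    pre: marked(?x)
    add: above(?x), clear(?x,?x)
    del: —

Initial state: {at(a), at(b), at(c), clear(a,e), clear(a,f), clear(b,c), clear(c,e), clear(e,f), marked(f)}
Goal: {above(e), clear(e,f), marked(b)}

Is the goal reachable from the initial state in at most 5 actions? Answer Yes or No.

Yes

1. step(b,e)  →  {above(e), at(a), at(b), at(c), clear(a,e), clear(a,f), clear(b,b), clear(b,c), clear(c,e), clear(e,f), marked(f)}
2. step(b,b)  →  {above(b), above(e), at(a), at(b), at(c), clear(a,e), clear(a,f), clear(b,b), clear(b,c), clear(c,e), clear(e,f), marked(f)}
3. free(e,b)  →  {above(e), at(a), at(b), at(c), clear(a,e), clear(a,f), clear(b,b), clear(b,c), clear(c,e), clear(e,b), clear(e,f), marked(b), marked(f)}
optimal plan length = 3; 3 ≤ 5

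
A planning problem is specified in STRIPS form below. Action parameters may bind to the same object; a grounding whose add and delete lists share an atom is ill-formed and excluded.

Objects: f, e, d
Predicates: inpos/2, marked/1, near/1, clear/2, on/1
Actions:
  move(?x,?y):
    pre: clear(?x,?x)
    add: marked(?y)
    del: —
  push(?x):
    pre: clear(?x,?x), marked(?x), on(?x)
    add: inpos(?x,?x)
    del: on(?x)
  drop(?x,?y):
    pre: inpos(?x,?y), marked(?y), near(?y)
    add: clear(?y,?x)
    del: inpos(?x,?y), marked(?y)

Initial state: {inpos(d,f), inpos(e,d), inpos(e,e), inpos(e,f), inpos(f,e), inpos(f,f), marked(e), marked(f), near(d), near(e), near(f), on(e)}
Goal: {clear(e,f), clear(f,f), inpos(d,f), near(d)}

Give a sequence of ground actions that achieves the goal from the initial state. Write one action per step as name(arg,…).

drop(f,f); drop(f,e)

1. drop(f,f)  →  {clear(f,f), inpos(d,f), inpos(e,d), inpos(e,e), inpos(e,f), inpos(f,e), marked(e), near(d), near(e), near(f), on(e)}
2. drop(f,e)  →  {clear(e,f), clear(f,f), inpos(d,f), inpos(e,d), inpos(e,e), inpos(e,f), near(d), near(e), near(f), on(e)}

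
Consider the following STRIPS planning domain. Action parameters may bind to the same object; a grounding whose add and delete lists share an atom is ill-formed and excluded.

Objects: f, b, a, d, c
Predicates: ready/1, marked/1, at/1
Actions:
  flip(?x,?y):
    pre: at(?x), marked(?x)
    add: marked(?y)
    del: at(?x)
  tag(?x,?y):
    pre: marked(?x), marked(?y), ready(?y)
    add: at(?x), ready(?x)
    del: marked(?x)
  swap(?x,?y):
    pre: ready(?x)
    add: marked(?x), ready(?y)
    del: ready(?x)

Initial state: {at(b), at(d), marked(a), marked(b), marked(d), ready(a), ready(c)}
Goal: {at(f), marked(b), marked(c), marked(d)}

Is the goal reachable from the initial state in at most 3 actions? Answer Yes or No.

Yes

1. flip(b,f)  →  {at(d), marked(a), marked(b), marked(d), marked(f), ready(a), ready(c)}
2. flip(d,c)  →  {marked(a), marked(b), marked(c), marked(d), marked(f), ready(a), ready(c)}
3. tag(f,a)  →  {at(f), marked(a), marked(b), marked(c), marked(d), ready(a), ready(c), ready(f)}
optimal plan length = 3; 3 ≤ 3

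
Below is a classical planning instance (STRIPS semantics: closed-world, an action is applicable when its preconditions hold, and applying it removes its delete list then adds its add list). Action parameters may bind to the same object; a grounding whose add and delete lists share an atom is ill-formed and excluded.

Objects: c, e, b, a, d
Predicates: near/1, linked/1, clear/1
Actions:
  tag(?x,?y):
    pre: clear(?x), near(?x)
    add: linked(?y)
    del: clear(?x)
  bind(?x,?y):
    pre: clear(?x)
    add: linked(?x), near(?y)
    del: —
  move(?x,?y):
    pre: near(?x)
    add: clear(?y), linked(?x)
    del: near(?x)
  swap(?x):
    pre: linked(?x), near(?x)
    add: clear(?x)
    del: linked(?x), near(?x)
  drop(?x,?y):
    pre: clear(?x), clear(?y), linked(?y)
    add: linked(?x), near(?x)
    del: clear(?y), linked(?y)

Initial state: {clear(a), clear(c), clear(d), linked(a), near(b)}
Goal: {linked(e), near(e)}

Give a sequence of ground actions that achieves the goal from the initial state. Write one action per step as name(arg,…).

move(b,e); bind(e,e)

1. move(b,e)  →  {clear(a), clear(c), clear(d), clear(e), linked(a), linked(b)}
2. bind(e,e)  →  {clear(a), clear(c), clear(d), clear(e), linked(a), linked(b), linked(e), near(e)}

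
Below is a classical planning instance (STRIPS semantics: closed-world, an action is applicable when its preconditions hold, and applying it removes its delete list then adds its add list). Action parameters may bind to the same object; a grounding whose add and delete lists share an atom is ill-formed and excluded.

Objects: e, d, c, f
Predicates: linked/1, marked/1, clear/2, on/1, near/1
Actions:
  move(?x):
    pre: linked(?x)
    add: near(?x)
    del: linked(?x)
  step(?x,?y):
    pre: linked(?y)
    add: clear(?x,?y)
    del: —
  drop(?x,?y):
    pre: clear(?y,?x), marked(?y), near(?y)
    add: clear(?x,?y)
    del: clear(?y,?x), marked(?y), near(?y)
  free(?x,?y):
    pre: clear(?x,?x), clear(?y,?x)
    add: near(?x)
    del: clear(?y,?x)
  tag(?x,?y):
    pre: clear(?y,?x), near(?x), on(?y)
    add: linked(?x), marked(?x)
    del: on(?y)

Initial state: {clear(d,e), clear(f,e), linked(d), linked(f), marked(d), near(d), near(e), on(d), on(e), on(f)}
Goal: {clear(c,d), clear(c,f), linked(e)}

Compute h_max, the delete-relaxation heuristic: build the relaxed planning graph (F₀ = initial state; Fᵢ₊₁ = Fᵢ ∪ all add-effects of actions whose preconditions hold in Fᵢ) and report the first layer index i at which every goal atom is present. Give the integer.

1

F0 = init (10 atoms)
F1 = F0 ∪ {clear(c,d), clear(c,f), clear(d,d), clear(d,f), clear(e,d), clear(e,f), clear(f,d), clear(f,f), linked(e), marked(e), near(f)}  (21 atoms)
goal ⊆ F1  ⇒  h_max = 1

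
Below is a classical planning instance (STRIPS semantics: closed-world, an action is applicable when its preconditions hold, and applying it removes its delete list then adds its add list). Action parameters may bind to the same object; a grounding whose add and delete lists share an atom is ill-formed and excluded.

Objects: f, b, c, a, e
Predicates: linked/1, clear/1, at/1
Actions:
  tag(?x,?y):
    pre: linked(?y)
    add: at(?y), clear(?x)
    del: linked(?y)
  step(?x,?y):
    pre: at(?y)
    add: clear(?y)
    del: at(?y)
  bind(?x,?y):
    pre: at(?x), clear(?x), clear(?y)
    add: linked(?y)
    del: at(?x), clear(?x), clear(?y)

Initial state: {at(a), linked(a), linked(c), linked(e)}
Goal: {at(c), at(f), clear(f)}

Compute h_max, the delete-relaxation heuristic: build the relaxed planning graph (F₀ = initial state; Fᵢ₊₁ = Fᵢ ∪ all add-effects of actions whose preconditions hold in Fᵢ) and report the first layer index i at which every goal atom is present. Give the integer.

F0 = init (4 atoms)
F1 = F0 ∪ {at(c), at(e), clear(a), clear(b), clear(c), clear(e), clear(f)}  (11 atoms)
F2 = F1 ∪ {linked(b), linked(f)}  (13 atoms)
F3 = F2 ∪ {at(b), at(f)}  (15 atoms)
goal ⊆ F3  ⇒  h_max = 3

3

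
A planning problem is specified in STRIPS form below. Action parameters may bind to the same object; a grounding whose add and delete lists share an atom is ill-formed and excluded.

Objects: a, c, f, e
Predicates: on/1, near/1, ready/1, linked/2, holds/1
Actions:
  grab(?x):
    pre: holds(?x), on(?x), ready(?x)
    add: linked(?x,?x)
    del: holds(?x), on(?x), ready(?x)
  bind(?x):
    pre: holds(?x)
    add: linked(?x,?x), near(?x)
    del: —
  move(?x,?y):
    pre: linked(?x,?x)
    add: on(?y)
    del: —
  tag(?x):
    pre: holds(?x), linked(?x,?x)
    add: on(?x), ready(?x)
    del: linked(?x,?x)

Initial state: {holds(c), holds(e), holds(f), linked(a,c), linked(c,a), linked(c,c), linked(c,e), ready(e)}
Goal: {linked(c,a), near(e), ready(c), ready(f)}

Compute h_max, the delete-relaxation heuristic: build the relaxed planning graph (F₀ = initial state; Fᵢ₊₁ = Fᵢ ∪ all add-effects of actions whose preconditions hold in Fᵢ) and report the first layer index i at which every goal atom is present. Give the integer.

F0 = init (8 atoms)
F1 = F0 ∪ {linked(e,e), linked(f,f), near(c), near(e), near(f), on(a), on(c), on(e), on(f), ready(c)}  (18 atoms)
F2 = F1 ∪ {ready(f)}  (19 atoms)
goal ⊆ F2  ⇒  h_max = 2

2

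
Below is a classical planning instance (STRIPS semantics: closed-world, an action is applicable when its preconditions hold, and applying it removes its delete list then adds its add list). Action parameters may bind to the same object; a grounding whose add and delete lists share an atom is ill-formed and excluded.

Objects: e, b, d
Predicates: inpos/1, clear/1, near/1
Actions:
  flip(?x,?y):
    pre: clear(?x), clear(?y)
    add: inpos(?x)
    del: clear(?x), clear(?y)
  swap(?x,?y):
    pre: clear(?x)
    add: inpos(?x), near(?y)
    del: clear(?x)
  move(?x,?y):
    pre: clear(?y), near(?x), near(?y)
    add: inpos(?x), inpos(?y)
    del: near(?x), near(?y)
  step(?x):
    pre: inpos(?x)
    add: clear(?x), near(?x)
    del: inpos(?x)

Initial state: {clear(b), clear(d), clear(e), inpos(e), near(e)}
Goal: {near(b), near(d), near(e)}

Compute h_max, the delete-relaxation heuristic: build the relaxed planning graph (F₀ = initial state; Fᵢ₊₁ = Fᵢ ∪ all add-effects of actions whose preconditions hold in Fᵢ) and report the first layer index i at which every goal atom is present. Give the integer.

1

F0 = init (5 atoms)
F1 = F0 ∪ {inpos(b), inpos(d), near(b), near(d)}  (9 atoms)
goal ⊆ F1  ⇒  h_max = 1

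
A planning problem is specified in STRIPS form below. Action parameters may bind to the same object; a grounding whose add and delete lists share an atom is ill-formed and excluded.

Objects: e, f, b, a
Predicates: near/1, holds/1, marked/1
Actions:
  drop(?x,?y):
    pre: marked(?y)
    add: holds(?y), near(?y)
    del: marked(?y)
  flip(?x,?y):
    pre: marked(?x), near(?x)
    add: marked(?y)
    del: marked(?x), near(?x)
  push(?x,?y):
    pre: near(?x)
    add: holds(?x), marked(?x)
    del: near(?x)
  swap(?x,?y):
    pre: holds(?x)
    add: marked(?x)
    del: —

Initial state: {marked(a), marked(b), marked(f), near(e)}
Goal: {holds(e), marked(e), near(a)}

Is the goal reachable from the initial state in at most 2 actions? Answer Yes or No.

1. drop(e,a)  →  {holds(a), marked(b), marked(f), near(a), near(e)}
2. push(e,e)  →  {holds(a), holds(e), marked(b), marked(e), marked(f), near(a)}
optimal plan length = 2; 2 ≤ 2

Yes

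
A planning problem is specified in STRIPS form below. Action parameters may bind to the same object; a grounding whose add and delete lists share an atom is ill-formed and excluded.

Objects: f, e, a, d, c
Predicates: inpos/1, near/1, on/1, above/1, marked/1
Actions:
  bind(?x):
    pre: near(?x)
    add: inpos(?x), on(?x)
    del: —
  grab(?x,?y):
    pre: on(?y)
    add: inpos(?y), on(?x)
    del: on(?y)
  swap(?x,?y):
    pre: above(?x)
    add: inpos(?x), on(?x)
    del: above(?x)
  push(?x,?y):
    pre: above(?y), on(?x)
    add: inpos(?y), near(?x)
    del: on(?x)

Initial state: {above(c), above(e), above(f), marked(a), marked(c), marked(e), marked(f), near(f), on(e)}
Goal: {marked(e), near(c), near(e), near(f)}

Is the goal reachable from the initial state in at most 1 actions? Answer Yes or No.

No

1. swap(c,f)  →  {above(e), above(f), inpos(c), marked(a), marked(c), marked(e), marked(f), near(f), on(c), on(e)}
2. push(e,f)  →  {above(e), above(f), inpos(c), inpos(f), marked(a), marked(c), marked(e), marked(f), near(e), near(f), on(c)}
3. push(c,f)  →  {above(e), above(f), inpos(c), inpos(f), marked(a), marked(c), marked(e), marked(f), near(c), near(e), near(f)}
optimal plan length = 3; 3 > 1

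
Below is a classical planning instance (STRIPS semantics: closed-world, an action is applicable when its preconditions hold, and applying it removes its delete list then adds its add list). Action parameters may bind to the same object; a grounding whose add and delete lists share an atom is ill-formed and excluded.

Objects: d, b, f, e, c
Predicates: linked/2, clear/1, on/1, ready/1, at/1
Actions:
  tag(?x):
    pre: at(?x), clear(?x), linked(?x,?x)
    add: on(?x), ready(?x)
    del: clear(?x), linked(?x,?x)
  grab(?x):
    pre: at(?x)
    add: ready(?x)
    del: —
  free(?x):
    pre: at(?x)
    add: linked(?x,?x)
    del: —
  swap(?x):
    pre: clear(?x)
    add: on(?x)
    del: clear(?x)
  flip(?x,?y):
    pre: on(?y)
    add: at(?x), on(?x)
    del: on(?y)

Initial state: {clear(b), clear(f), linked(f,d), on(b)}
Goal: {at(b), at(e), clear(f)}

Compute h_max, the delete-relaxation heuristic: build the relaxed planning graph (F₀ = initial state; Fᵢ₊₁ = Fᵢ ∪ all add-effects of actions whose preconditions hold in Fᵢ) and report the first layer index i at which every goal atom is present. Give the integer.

F0 = init (4 atoms)
F1 = F0 ∪ {at(c), at(d), at(e), at(f), on(c), on(d), on(e), on(f)}  (12 atoms)
F2 = F1 ∪ {at(b), linked(c,c), linked(d,d), linked(e,e), linked(f,f), ready(c), ready(d), ready(e), ready(f)}  (21 atoms)
goal ⊆ F2  ⇒  h_max = 2

2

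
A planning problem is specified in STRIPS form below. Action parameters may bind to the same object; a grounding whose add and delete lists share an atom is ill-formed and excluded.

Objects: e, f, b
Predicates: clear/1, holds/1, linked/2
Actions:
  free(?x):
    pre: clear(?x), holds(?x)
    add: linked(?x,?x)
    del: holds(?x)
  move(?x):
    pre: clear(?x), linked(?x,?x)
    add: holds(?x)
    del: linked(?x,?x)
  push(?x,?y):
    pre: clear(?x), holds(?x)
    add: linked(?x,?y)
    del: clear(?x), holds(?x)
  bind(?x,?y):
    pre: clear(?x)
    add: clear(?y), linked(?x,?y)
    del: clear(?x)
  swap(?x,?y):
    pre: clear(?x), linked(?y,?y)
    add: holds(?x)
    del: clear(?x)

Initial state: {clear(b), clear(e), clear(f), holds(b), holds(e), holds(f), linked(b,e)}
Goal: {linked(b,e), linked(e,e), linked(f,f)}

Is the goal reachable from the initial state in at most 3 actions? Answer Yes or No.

1. free(e)  →  {clear(b), clear(e), clear(f), holds(b), holds(f), linked(b,e), linked(e,e)}
2. free(f)  →  {clear(b), clear(e), clear(f), holds(b), linked(b,e), linked(e,e), linked(f,f)}
optimal plan length = 2; 2 ≤ 3

Yes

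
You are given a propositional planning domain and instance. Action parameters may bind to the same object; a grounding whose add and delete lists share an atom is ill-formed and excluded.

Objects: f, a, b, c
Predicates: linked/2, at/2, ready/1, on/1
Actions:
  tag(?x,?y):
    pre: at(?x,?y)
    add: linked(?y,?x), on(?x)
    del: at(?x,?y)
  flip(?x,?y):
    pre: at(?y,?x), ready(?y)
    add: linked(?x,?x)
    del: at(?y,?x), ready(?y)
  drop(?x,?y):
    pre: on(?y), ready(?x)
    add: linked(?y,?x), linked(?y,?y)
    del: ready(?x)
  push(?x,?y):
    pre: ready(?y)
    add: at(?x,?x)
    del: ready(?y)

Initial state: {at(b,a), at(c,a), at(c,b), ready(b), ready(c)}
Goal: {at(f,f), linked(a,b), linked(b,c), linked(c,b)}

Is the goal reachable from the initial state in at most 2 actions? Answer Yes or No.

1. tag(b,a)  →  {at(c,a), at(c,b), linked(a,b), on(b), ready(b), ready(c)}
2. tag(c,b)  →  {at(c,a), linked(a,b), linked(b,c), on(b), on(c), ready(b), ready(c)}
3. drop(b,c)  →  {at(c,a), linked(a,b), linked(b,c), linked(c,b), linked(c,c), on(b), on(c), ready(c)}
4. push(f,c)  →  {at(c,a), at(f,f), linked(a,b), linked(b,c), linked(c,b), linked(c,c), on(b), on(c)}
optimal plan length = 4; 4 > 2

No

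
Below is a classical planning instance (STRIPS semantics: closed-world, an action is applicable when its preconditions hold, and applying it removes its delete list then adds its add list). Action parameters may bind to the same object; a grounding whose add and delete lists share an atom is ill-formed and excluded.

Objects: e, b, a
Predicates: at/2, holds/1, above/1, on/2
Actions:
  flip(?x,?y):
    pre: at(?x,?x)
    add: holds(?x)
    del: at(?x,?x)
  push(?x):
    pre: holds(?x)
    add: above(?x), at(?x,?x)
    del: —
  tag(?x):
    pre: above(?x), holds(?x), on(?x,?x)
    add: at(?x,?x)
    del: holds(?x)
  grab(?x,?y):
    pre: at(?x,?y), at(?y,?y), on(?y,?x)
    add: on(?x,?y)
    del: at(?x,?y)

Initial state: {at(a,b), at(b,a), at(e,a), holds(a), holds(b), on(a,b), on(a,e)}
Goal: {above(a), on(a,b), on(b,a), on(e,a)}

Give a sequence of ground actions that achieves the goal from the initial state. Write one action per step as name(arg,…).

1. push(a)  →  {above(a), at(a,a), at(a,b), at(b,a), at(e,a), holds(a), holds(b), on(a,b), on(a,e)}
2. grab(e,a)  →  {above(a), at(a,a), at(a,b), at(b,a), holds(a), holds(b), on(a,b), on(a,e), on(e,a)}
3. grab(b,a)  →  {above(a), at(a,a), at(a,b), holds(a), holds(b), on(a,b), on(a,e), on(b,a), on(e,a)}

push(a); grab(e,a); grab(b,a)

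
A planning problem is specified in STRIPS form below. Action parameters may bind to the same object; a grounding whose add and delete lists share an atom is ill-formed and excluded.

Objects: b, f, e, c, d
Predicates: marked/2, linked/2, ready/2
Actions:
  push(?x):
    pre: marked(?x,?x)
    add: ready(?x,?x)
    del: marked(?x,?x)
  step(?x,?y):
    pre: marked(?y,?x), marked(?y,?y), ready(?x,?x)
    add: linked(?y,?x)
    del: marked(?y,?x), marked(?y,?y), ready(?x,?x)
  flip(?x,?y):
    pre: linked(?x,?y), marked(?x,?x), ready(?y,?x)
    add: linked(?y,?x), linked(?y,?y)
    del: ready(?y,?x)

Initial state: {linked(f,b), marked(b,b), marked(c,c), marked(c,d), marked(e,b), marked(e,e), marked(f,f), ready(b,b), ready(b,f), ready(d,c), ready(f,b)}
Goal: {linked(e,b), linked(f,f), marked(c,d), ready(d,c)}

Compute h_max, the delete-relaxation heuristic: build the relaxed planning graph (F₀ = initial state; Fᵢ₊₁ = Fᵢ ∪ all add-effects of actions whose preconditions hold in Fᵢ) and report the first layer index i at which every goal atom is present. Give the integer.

2

F0 = init (11 atoms)
F1 = F0 ∪ {linked(b,b), linked(b,f), linked(e,b), ready(c,c), ready(e,e), ready(f,f)}  (17 atoms)
F2 = F1 ∪ {linked(c,c), linked(e,e), linked(f,f)}  (20 atoms)
goal ⊆ F2  ⇒  h_max = 2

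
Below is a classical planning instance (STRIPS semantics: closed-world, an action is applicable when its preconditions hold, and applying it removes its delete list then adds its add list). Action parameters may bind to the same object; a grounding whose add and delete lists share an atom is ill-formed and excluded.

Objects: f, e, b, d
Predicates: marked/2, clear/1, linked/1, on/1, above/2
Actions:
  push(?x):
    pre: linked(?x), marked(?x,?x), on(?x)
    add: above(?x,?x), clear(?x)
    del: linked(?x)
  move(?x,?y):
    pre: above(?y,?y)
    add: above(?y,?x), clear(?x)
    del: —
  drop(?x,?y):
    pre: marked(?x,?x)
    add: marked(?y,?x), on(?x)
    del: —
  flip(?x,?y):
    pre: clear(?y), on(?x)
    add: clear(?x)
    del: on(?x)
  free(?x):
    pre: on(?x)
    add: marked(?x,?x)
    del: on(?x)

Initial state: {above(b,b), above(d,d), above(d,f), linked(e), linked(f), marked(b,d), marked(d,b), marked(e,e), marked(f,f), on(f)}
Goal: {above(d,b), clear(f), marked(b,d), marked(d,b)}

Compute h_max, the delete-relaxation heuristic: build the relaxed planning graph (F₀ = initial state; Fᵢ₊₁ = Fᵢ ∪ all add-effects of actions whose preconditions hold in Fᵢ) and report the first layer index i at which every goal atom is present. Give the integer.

F0 = init (10 atoms)
F1 = F0 ∪ {above(b,d), above(b,e), above(b,f), above(d,b), above(d,e), above(f,f), clear(b), clear(d), clear(e), clear(f), marked(b,e), marked(b,f), marked(d,e), marked(d,f), marked(e,f), marked(f,e), on(e)}  (27 atoms)
goal ⊆ F1  ⇒  h_max = 1

1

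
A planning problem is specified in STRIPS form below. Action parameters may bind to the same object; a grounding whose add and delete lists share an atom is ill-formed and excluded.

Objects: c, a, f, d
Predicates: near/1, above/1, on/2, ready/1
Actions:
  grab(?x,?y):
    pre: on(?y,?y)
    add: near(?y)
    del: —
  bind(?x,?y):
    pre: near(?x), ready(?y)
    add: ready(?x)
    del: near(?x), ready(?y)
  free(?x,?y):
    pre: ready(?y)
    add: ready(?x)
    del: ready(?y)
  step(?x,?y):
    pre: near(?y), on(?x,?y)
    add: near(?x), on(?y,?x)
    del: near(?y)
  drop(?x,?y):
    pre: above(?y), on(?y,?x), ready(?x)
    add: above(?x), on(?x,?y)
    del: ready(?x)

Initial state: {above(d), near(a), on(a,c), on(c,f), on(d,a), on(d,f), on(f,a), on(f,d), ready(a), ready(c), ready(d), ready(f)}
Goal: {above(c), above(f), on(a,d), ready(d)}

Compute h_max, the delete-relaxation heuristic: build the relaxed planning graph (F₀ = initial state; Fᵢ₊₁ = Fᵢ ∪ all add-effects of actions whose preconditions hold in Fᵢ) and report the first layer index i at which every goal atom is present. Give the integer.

2

F0 = init (12 atoms)
F1 = F0 ∪ {above(a), above(f), near(d), near(f), on(a,d), on(a,f)}  (18 atoms)
F2 = F1 ∪ {above(c), near(c), on(c,a), on(f,c)}  (22 atoms)
goal ⊆ F2  ⇒  h_max = 2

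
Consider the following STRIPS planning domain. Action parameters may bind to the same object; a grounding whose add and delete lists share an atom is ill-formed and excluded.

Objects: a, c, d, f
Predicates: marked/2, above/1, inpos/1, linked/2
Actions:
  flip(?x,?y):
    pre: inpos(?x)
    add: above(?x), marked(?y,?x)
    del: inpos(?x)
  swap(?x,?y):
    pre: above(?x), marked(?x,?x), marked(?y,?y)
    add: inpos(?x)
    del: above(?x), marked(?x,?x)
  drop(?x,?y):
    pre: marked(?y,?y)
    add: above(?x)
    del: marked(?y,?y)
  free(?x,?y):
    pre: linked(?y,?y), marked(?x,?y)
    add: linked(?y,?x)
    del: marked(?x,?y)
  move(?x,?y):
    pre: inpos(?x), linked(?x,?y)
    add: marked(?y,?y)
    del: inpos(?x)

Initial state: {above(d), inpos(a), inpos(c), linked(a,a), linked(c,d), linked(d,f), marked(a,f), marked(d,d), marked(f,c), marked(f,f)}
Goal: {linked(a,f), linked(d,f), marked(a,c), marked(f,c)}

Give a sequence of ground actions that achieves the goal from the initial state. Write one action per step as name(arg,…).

flip(a,f); flip(c,a); free(f,a)

1. flip(a,f)  →  {above(a), above(d), inpos(c), linked(a,a), linked(c,d), linked(d,f), marked(a,f), marked(d,d), marked(f,a), marked(f,c), marked(f,f)}
2. flip(c,a)  →  {above(a), above(c), above(d), linked(a,a), linked(c,d), linked(d,f), marked(a,c), marked(a,f), marked(d,d), marked(f,a), marked(f,c), marked(f,f)}
3. free(f,a)  →  {above(a), above(c), above(d), linked(a,a), linked(a,f), linked(c,d), linked(d,f), marked(a,c), marked(a,f), marked(d,d), marked(f,c), marked(f,f)}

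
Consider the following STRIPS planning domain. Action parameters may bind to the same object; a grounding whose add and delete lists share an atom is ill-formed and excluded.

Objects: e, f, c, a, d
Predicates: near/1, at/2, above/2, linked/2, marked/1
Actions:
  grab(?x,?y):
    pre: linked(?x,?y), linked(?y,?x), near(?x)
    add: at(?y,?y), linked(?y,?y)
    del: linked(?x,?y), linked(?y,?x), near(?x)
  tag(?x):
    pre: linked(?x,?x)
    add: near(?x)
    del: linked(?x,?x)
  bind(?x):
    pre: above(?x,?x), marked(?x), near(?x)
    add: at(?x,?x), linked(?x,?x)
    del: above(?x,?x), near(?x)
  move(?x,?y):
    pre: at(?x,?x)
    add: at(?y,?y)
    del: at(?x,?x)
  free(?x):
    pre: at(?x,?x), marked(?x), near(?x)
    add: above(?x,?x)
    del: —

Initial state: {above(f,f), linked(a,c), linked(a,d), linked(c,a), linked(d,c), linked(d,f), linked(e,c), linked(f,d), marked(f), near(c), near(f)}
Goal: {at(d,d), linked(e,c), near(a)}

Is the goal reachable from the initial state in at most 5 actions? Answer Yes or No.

Yes

1. grab(f,d)  →  {above(f,f), at(d,d), linked(a,c), linked(a,d), linked(c,a), linked(d,c), linked(d,d), linked(e,c), marked(f), near(c)}
2. grab(c,a)  →  {above(f,f), at(a,a), at(d,d), linked(a,a), linked(a,d), linked(d,c), linked(d,d), linked(e,c), marked(f)}
3. tag(a)  →  {above(f,f), at(a,a), at(d,d), linked(a,d), linked(d,c), linked(d,d), linked(e,c), marked(f), near(a)}
optimal plan length = 3; 3 ≤ 5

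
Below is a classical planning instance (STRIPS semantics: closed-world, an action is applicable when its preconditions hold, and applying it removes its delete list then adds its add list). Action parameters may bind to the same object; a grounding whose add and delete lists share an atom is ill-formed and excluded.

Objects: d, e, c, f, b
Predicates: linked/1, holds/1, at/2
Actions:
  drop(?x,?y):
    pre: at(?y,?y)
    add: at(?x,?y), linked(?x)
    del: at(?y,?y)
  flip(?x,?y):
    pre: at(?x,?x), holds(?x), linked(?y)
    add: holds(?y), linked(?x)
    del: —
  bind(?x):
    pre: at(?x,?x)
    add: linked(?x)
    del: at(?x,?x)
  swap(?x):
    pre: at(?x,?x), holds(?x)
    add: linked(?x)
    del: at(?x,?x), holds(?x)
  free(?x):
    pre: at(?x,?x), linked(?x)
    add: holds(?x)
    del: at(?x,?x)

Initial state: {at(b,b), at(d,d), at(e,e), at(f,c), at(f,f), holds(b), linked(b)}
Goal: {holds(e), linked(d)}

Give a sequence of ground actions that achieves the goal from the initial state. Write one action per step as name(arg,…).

drop(d,e); drop(e,d); flip(b,e)

1. drop(d,e)  →  {at(b,b), at(d,d), at(d,e), at(f,c), at(f,f), holds(b), linked(b), linked(d)}
2. drop(e,d)  →  {at(b,b), at(d,e), at(e,d), at(f,c), at(f,f), holds(b), linked(b), linked(d), linked(e)}
3. flip(b,e)  →  {at(b,b), at(d,e), at(e,d), at(f,c), at(f,f), holds(b), holds(e), linked(b), linked(d), linked(e)}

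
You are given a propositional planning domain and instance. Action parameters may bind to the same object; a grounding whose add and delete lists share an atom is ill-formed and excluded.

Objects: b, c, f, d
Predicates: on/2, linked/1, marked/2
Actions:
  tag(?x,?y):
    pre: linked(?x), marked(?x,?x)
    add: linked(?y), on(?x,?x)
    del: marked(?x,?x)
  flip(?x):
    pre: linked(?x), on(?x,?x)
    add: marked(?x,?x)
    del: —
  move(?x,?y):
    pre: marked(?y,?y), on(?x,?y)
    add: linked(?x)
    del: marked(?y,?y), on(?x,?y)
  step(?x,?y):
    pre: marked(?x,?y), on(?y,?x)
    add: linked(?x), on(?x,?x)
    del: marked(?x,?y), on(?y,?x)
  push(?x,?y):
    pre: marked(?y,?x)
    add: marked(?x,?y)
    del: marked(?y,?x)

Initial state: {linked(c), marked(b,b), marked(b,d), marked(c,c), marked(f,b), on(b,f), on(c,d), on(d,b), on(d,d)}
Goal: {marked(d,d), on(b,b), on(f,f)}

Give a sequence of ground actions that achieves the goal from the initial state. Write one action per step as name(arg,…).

1. tag(c,b)  →  {linked(b), linked(c), marked(b,b), marked(b,d), marked(f,b), on(b,f), on(c,c), on(c,d), on(d,b), on(d,d)}
2. tag(b,d)  →  {linked(b), linked(c), linked(d), marked(b,d), marked(f,b), on(b,b), on(b,f), on(c,c), on(c,d), on(d,b), on(d,d)}
3. flip(d)  →  {linked(b), linked(c), linked(d), marked(b,d), marked(d,d), marked(f,b), on(b,b), on(b,f), on(c,c), on(c,d), on(d,b), on(d,d)}
4. step(f,b)  →  {linked(b), linked(c), linked(d), linked(f), marked(b,d), marked(d,d), on(b,b), on(c,c), on(c,d), on(d,b), on(d,d), on(f,f)}

tag(c,b); tag(b,d); flip(d); step(f,b)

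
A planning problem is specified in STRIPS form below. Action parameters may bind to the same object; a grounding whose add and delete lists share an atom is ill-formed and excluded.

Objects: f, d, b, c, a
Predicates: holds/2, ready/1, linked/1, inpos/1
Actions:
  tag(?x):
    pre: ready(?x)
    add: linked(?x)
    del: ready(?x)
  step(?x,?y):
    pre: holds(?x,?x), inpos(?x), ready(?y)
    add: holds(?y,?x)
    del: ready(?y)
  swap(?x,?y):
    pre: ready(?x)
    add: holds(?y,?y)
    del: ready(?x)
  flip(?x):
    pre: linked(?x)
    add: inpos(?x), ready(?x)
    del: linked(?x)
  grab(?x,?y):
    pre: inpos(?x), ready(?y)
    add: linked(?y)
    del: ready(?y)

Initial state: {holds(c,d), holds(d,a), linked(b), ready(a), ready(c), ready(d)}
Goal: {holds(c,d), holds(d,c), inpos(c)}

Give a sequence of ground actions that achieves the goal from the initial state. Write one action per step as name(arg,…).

tag(c); swap(a,c); flip(c); step(c,d)

1. tag(c)  →  {holds(c,d), holds(d,a), linked(b), linked(c), ready(a), ready(d)}
2. swap(a,c)  →  {holds(c,c), holds(c,d), holds(d,a), linked(b), linked(c), ready(d)}
3. flip(c)  →  {holds(c,c), holds(c,d), holds(d,a), inpos(c), linked(b), ready(c), ready(d)}
4. step(c,d)  →  {holds(c,c), holds(c,d), holds(d,a), holds(d,c), inpos(c), linked(b), ready(c)}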